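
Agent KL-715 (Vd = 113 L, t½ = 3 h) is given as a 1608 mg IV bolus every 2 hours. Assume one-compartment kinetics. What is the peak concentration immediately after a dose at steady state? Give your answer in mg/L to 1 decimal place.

k = ln2/t½ = ln2/3 ≈ 0.231049 h⁻¹; fraction remaining f = e^(−kτ) = e^(−0.231049×2) ≈ 0.6300.
Accumulation ratio R = 1/(1 − f) ≈ 1/0.3700 ≈ 2.7027.
Single-dose peak C₀ = D/Vd = 1608/113 ≈ 14.230 mg/L.
Cmax,ss = C₀/(1 − f) ≈ 14.230/0.3700 ≈ 38.459 mg/L.

38.5 mg/L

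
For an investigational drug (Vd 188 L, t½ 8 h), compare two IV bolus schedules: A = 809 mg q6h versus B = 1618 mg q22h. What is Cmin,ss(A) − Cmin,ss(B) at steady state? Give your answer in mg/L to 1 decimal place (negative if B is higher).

4.8 mg/L

Regimen A: f = (1/2)^(6/8) ≈ 0.5946; Cmin,ss = (809/188)·f/(1−f) ≈ 6.311 mg/L.
Regimen B: f = (1/2)^(22/8) ≈ 0.1487; Cmin,ss = (1618/188)·f/(1−f) ≈ 1.503 mg/L.
Difference ≈ 6.311 − 1.503 ≈ 4.808 mg/L.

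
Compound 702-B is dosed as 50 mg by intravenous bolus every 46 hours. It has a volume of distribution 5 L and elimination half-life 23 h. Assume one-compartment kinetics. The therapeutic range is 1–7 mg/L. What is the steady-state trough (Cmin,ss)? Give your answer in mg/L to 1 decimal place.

τ = 46 h = 2 half-lives, so f = (1/2)^2 = 0.25.
Accumulation ratio R = 1/(1 − f) = 1/0.75 = 4/3.
Single-dose peak C₀ = D/Vd = 50/5 = 10 mg/L.
Steady-state peak Cmax,ss = C₀·R = 10 × 4/3 ≈ 13.333 mg/L.
Steady-state trough Cmin,ss = Cmax,ss·f ≈ 13.333 × 0.25 ≈ 3.333 mg/L.
Trough 3.3 mg/L vs MEC 1 mg/L: adequate.

3.3 mg/L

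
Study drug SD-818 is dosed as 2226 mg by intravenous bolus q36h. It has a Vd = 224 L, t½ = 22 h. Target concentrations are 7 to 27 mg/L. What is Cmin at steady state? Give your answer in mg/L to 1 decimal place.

4.7 mg/L

k = ln2/t½ = ln2/22 ≈ 0.031507 h⁻¹; fraction remaining f = e^(−kτ) = e^(−0.031507×36) ≈ 0.3217.
Single-dose peak C₀ = D/Vd = 2226/224 ≈ 9.938 mg/L.
Steady-state trough Cmin,ss = C₀·f/(1−f) ≈ 9.938 × 0.3217/0.6783 ≈ 4.713 mg/L.
Trough 4.7 mg/L vs MEC 7 mg/L: subtherapeutic.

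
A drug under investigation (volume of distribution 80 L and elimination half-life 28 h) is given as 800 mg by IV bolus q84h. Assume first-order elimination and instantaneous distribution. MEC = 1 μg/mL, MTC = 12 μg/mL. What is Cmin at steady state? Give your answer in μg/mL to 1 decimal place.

1.4 μg/mL

τ = 84 h = 3 half-lives, so f = (1/2)^3 = 0.125.
At steady state, R = 1/(1 − 0.125) = 8/7.
Single-dose peak C₀ = D/Vd = 800/80 = 10 μg/mL.
Steady-state peak Cmax,ss = C₀·R = 10 × 8/7 ≈ 11.429 μg/mL.
Steady-state trough Cmin,ss = Cmax,ss·f ≈ 11.429 × 0.125 ≈ 1.429 μg/mL.
Trough 1.4 μg/mL vs MEC 1 μg/mL: adequate.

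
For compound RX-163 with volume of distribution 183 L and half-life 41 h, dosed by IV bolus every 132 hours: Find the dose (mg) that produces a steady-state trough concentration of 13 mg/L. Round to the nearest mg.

τ/t½ = 132/41 ≈ 3.2195, so f = (1/2)^(132/41) ≈ 0.107357.
Cmin,ss = (D/Vd)·f/(1−f), so D = Cmin,ss·Vd·(1−f)/f.
D = 13 × 183 × (1−f)/f ≈ 13 × 183 × 8.31472 ≈ 19780.72 mg.

19781 mg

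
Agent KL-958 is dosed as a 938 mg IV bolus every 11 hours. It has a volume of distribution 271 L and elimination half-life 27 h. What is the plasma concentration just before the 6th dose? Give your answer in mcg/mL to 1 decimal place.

f = (1/2)^(τ/t½) = (1/2)^(11/27) ≈ 0.7540.
C₀ = D/Vd = 938/271 ≈ 3.461 mcg/mL.
Before the 6th dose, 5 doses have been given. Superposition: Cmin = C₀·(f + f² + … + f^5).
≈ 3.461 × (0.7540 + 0.5685 + 0.4287 + 0.3232 + 0.2437) ≈ 3.461 × 2.3181 ≈ 8.023 mcg/mL.

8.0 mcg/mL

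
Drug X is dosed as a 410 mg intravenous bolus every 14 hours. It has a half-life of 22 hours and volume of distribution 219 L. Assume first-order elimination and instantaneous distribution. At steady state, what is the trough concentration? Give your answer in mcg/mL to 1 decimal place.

Over one 14-h interval, 14/22 ≈ 0.63636 half-lives elapse, leaving f ≈ 0.6433 of each dose.
At steady state, accumulation factor R = 1/(1 − e^(−kτ)) ≈ 2.8035.
Each bolus raises the concentration by D/Vd = 410/219 ≈ 1.872 mcg/mL.
Cmax,ss = C₀/(1 − f) ≈ 1.872/0.3567 ≈ 5.248 mcg/mL.
Steady-state trough Cmin,ss = Cmax,ss·f ≈ 5.248 × 0.6433 ≈ 3.376 mcg/mL.

3.4 mcg/mL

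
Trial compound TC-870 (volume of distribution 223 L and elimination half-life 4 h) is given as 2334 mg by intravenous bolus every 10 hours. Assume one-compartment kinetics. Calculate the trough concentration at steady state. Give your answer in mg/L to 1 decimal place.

2.2 mg/L

τ/t½ = 10/4 ≈ 2.5, so fraction remaining f = (1/2)^(10/4) ≈ 0.1768.
Accumulation ratio R = 1/(1 − f) ≈ 1/0.8232 ≈ 1.2148.
Each bolus raises the concentration by D/Vd = 2334/223 ≈ 10.466 mg/L.
Cmax,ss = C₀/(1 − f) ≈ 10.466/0.8232 ≈ 12.714 mg/L.
Steady-state trough Cmin,ss = Cmax,ss·f ≈ 12.714 × 0.1768 ≈ 2.248 mg/L.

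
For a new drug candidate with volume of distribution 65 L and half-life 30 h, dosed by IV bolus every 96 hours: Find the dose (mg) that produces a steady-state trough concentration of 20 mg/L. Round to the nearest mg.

10646 mg

τ/t½ = 96/30 ≈ 3.2, so f = (1/2)^(96/30) ≈ 0.108819.
Cmin,ss = (D/Vd)·f/(1−f), so D = Cmin,ss·Vd·(1−f)/f.
D = 20 × 65 × (1−f)/f ≈ 20 × 65 × 8.18957 ≈ 10646.44 mg.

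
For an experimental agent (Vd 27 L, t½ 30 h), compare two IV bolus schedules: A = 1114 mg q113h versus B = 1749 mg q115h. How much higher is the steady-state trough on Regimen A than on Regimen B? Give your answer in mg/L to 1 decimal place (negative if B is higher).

-1.6 mg/L

Regimen A: f = (1/2)^(113/30) ≈ 0.0735; Cmin,ss = (1114/27)·f/(1−f) ≈ 3.273 mg/L.
Regimen B: f = (1/2)^(115/30) ≈ 0.0702; Cmin,ss = (1749/27)·f/(1−f) ≈ 4.891 mg/L.
Difference ≈ 3.273 − 4.891 ≈ -1.618 mg/L.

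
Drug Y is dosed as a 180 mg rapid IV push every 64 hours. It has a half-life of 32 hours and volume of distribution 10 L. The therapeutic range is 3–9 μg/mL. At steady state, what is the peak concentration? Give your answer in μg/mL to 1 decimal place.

τ = 64 h = 2 half-lives, so f = (1/2)^2 = 0.25.
Accumulation ratio R = 1/(1 − f) = 1/0.75 = 4/3.
Single-dose peak C₀ = D/Vd = 180/10 = 18 μg/mL.
Steady-state peak Cmax,ss = C₀·R = 18 × 4/3 ≈ 24.000 μg/mL.
Peak 24.0 μg/mL vs MTC 9 μg/mL: exceeds toxic threshold.

24.0 μg/mL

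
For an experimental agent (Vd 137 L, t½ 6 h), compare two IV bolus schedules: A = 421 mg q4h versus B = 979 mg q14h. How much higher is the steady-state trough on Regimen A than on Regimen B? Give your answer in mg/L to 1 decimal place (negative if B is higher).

Regimen A: f = (1/2)^(4/6) ≈ 0.6300; Cmin,ss = (421/137)·f/(1−f) ≈ 5.232 mg/L.
Regimen B: f = (1/2)^(14/6) ≈ 0.1984; Cmin,ss = (979/137)·f/(1−f) ≈ 1.769 mg/L.
Difference ≈ 5.232 − 1.769 ≈ 3.463 mg/L.

3.5 mg/L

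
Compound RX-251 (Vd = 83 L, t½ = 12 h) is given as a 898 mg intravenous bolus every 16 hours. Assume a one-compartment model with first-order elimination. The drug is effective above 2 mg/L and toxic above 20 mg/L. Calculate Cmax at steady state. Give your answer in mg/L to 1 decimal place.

Over one 16-h interval, 16/12 ≈ 1.3333 half-lives elapse, leaving f ≈ 0.3969 of each dose.
Accumulation ratio R = 1/(1 − f) ≈ 1/0.6031 ≈ 1.6581.
Each bolus raises the concentration by D/Vd = 898/83 ≈ 10.819 mg/L.
Steady-state peak Cmax,ss = C₀·R ≈ 10.819 × 1.6581 ≈ 17.939 mg/L.
Peak 17.9 mg/L vs MTC 20 mg/L: below toxic threshold.

17.9 mg/L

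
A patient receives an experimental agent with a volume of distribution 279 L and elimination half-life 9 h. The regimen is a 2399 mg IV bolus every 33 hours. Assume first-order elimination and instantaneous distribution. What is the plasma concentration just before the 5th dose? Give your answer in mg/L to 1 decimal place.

0.7 mg/L

f = (1/2)^(τ/t½) = (1/2)^(33/9) ≈ 0.0787.
C₀ = D/Vd = 2399/279 ≈ 8.599 mg/L.
Before the 5th dose, 4 doses have been given. Superposition: Cmin = C₀·(f + f² + … + f^4).
≈ 8.599 × (0.0787 + 0.0062 + 0.0005 + 0.0000) ≈ 8.599 × 0.0854 ≈ 0.734 mg/L.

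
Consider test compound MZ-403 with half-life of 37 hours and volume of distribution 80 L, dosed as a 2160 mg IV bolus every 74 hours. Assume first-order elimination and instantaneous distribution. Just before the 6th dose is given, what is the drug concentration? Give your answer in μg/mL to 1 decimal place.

9.0 μg/mL

f = (1/2)^(τ/t½) = (1/2)^(74/37) ≈ 0.2500.
C₀ = D/Vd = 2160/80 ≈ 27.000 μg/mL.
Before the 6th dose, 5 doses have been given. Superposition: Cmin = C₀·(f + f² + … + f^5).
≈ 27.000 × (0.2500 + 0.0625 + 0.0156 + 0.0039 + 0.0010) ≈ 27.000 × 0.3330 ≈ 8.991 μg/mL.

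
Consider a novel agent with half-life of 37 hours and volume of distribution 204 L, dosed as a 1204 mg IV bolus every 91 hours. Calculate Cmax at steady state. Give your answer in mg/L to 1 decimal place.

7.2 mg/L

k = ln2/t½ = ln2/37 ≈ 0.018734 h⁻¹; fraction remaining f = e^(−kτ) = e^(−0.018734×91) ≈ 0.1818.
Accumulation ratio R = 1/(1 − f) ≈ 1/0.8182 ≈ 1.2222.
Each bolus raises the concentration by D/Vd = 1204/204 ≈ 5.902 mg/L.
Steady-state peak Cmax,ss = C₀·R ≈ 5.902 × 1.2222 ≈ 7.213 mg/L.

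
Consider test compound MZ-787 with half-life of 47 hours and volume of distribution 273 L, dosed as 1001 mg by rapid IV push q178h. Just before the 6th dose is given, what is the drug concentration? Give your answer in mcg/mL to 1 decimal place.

0.3 mcg/mL

f = (1/2)^(τ/t½) = (1/2)^(178/47) ≈ 0.0724.
C₀ = D/Vd = 1001/273 ≈ 3.667 mcg/mL.
Before the 6th dose, 5 doses have been given. Superposition: Cmin = C₀·(f + f² + … + f^5).
≈ 3.667 × (0.0724 + 0.0052 + 0.0004 + 0.0000 + 0.0000) ≈ 3.667 × 0.0780 ≈ 0.286 mcg/mL.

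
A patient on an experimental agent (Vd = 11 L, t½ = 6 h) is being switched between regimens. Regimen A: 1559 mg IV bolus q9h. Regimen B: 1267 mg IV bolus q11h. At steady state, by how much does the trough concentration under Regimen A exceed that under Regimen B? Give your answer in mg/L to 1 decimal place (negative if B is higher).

Regimen A: f = (1/2)^(9/6) ≈ 0.3536; Cmin,ss = (1559/11)·f/(1−f) ≈ 77.529 mg/L.
Regimen B: f = (1/2)^(11/6) ≈ 0.2806; Cmin,ss = (1267/11)·f/(1−f) ≈ 44.926 mg/L.
Difference ≈ 77.529 − 44.926 ≈ 32.603 mg/L.

32.6 mg/L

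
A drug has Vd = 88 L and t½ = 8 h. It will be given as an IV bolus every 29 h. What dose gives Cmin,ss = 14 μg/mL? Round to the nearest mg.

τ/t½ = 29/8 ≈ 3.625, so f = (1/2)^(29/8) ≈ 0.081052.
Cmin,ss = (D/Vd)·f/(1−f), so D = Cmin,ss·Vd·(1−f)/f.
D = 14 × 88 × (1−f)/f ≈ 14 × 88 × 11.33776 ≈ 13968.12 mg.

13968 mg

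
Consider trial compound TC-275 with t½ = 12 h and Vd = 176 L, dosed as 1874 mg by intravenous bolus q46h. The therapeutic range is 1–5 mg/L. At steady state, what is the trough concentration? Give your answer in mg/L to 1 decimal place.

0.8 mg/L

k = ln2/t½ = ln2/12 ≈ 0.057762 h⁻¹; fraction remaining f = e^(−kτ) = e^(−0.057762×46) ≈ 0.0702.
At steady state, accumulation factor R = 1/(1 − e^(−kτ)) ≈ 1.0755.
Each bolus raises the concentration by D/Vd = 1874/176 ≈ 10.648 mg/L.
Cmax,ss = C₀/(1 − f) ≈ 10.648/0.9298 ≈ 11.452 mg/L.
One interval later, Cmin,ss = Cmax,ss·e^(−kτ) ≈ 11.452 × 0.0702 ≈ 0.804 mg/L.
Trough 0.8 mg/L vs MEC 1 mg/L: subtherapeutic.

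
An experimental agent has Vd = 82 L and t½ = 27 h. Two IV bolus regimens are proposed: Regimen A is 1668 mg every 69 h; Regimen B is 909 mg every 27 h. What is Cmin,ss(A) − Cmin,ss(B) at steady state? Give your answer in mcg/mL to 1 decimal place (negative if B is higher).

Regimen A: f = (1/2)^(69/27) ≈ 0.1701; Cmin,ss = (1668/82)·f/(1−f) ≈ 4.169 mcg/mL.
Regimen B: f = (1/2)^(27/27) ≈ 0.5000; Cmin,ss = (909/82)·f/(1−f) ≈ 11.085 mcg/mL.
Difference ≈ 4.169 − 11.085 ≈ -6.916 mcg/mL.

-6.9 mcg/mL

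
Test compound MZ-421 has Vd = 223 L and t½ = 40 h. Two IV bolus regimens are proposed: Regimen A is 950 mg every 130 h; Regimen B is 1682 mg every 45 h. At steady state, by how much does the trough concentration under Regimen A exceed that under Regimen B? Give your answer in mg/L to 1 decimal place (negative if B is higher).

Regimen A: f = (1/2)^(130/40) ≈ 0.1051; Cmin,ss = (950/223)·f/(1−f) ≈ 0.500 mg/L.
Regimen B: f = (1/2)^(45/40) ≈ 0.4585; Cmin,ss = (1682/223)·f/(1−f) ≈ 6.386 mg/L.
Difference ≈ 0.500 − 6.386 ≈ -5.886 mg/L.

-5.9 mg/L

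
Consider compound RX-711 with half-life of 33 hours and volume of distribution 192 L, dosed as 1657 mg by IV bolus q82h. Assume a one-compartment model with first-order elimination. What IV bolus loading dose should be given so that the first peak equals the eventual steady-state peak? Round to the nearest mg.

f = (1/2)^(82/33) ≈ 0.178643; accumulation ratio R = 1/(1−f) ≈ 1.21750.
Loading dose to hit Cmax,ss on first dose: D_load = D_maint·R ≈ 1657 × 1.21750 ≈ 2017.40 mg.

2017 mg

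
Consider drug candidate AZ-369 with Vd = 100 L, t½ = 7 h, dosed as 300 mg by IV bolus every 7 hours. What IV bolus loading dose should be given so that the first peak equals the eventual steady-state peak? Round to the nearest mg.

f = (1/2)^(7/7) ≈ 0.500000; accumulation ratio R = 1/(1−f) ≈ 2.00000.
Loading dose to hit Cmax,ss on first dose: D_load = D_maint·R ≈ 300 × 2.00000 ≈ 600.00 mg.

600 mg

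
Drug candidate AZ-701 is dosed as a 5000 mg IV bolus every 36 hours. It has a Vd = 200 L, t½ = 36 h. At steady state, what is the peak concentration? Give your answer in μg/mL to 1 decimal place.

50.0 μg/mL

τ = 36 h = 1 half-life, so f = (1/2)^1 = 0.5.
Accumulation ratio R = 1/(1 − f) = 1/0.5 = 2/1.
Single-dose peak C₀ = D/Vd = 5000/200 = 25 μg/mL.
Steady-state peak Cmax,ss = C₀·R = 25 × 2/1 ≈ 50.000 μg/mL.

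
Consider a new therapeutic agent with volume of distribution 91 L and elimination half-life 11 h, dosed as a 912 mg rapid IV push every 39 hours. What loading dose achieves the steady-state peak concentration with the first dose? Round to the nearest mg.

f = (1/2)^(39/11) ≈ 0.085647; accumulation ratio R = 1/(1−f) ≈ 1.09367.
Loading dose to hit Cmax,ss on first dose: D_load = D_maint·R ≈ 912 × 1.09367 ≈ 997.43 mg.

997 mg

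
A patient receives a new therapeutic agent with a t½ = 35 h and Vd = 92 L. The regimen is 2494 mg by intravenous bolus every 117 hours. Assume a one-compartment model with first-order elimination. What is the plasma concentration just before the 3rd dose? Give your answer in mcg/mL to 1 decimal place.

f = (1/2)^(τ/t½) = (1/2)^(117/35) ≈ 0.0986.
C₀ = D/Vd = 2494/92 ≈ 27.109 mcg/mL.
Before the 3rd dose, 2 doses have been given. Superposition: Cmin = C₀·(f + f²).
≈ 27.109 × (0.0986 + 0.0097) ≈ 27.109 × 0.1083 ≈ 2.936 mcg/mL.

2.9 mcg/mL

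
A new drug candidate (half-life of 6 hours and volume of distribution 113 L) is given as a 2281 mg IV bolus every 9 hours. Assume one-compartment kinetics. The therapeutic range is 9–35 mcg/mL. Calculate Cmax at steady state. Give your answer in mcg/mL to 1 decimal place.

k = ln2/t½ = ln2/6 ≈ 0.115525 h⁻¹; fraction remaining f = e^(−kτ) = e^(−0.115525×9) ≈ 0.3536.
At steady state, accumulation factor R = 1/(1 − e^(−kτ)) ≈ 1.5470.
Each bolus raises the concentration by D/Vd = 2281/113 ≈ 20.186 mcg/mL.
Cmax,ss = C₀/(1 − f) ≈ 20.186/0.6464 ≈ 31.228 mcg/mL.
Peak 31.2 mcg/mL vs MTC 35 mcg/mL: below toxic threshold.

31.2 mcg/mL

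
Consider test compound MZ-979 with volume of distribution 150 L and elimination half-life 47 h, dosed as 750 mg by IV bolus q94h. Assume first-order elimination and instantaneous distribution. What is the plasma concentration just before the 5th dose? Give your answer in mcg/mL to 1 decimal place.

1.7 mcg/mL

f = (1/2)^(τ/t½) = (1/2)^(94/47) ≈ 0.2500.
C₀ = D/Vd = 750/150 ≈ 5.000 mcg/mL.
Before the 5th dose, 4 doses have been given. Superposition: Cmin = C₀·(f + f² + … + f^4).
≈ 5.000 × (0.2500 + 0.0625 + 0.0156 + 0.0039) ≈ 5.000 × 0.3320 ≈ 1.660 mcg/mL.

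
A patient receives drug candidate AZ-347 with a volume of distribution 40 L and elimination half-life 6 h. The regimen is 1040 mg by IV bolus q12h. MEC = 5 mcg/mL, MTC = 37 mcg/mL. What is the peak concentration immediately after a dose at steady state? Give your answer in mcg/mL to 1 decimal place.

34.7 mcg/mL

The dosing interval is 2 half-lives, so f = 2^(−2) = 0.25.
At steady state, R = 1/(1 − 0.25) = 4/3.
Single-dose peak C₀ = D/Vd = 1040/40 = 26 mcg/mL.
Steady-state peak Cmax,ss = C₀·R = 26 × 4/3 ≈ 34.667 mcg/mL.
Peak 34.7 mcg/mL vs MTC 37 mcg/mL: below toxic threshold.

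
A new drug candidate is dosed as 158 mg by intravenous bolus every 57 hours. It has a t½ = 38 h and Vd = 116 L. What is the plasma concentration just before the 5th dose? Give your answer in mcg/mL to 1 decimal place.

0.7 mcg/mL

f = (1/2)^(τ/t½) = (1/2)^(57/38) ≈ 0.3536.
C₀ = D/Vd = 158/116 ≈ 1.362 mcg/mL.
Before the 5th dose, 4 doses have been given. Superposition: Cmin = C₀·(f + f² + … + f^4).
≈ 1.362 × (0.3536 + 0.1250 + 0.0442 + 0.0156) ≈ 1.362 × 0.5384 ≈ 0.733 mcg/mL.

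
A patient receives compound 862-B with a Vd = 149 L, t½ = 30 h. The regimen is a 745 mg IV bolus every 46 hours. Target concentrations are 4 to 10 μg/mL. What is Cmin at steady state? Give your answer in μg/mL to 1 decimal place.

k = ln2/t½ = ln2/30 ≈ 0.023105 h⁻¹; fraction remaining f = e^(−kτ) = e^(−0.023105×46) ≈ 0.3455.
At steady state, accumulation factor R = 1/(1 − e^(−kτ)) ≈ 1.5279.
Each bolus raises the concentration by D/Vd = 745/149 ≈ 5.000 μg/mL.
Steady-state peak Cmax,ss = C₀·R ≈ 5.000 × 1.5279 ≈ 7.639 μg/mL.
Steady-state trough Cmin,ss = Cmax,ss·f ≈ 7.639 × 0.3455 ≈ 2.639 μg/mL.
Trough 2.6 μg/mL vs MEC 4 μg/mL: subtherapeutic.

2.6 μg/mL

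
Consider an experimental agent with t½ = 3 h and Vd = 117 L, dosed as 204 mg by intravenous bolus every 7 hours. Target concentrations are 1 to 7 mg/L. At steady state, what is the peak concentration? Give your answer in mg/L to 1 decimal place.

Over one 7-h interval, 7/3 ≈ 2.3333 half-lives elapse, leaving f ≈ 0.1984 of each dose.
Accumulation ratio R = 1/(1 − f) ≈ 1/0.8016 ≈ 1.2475.
Single-dose peak C₀ = D/Vd = 204/117 ≈ 1.744 mg/L.
Steady-state peak Cmax,ss = C₀·R ≈ 1.744 × 1.2475 ≈ 2.176 mg/L.
Peak 2.2 mg/L vs MTC 7 mg/L: below toxic threshold.

2.2 mg/L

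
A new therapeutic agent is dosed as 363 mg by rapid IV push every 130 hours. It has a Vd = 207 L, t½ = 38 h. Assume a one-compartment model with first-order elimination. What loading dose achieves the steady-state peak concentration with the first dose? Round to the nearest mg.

400 mg

f = (1/2)^(130/38) ≈ 0.093360; accumulation ratio R = 1/(1−f) ≈ 1.10297.
Loading dose to hit Cmax,ss on first dose: D_load = D_maint·R ≈ 363 × 1.10297 ≈ 400.38 mg.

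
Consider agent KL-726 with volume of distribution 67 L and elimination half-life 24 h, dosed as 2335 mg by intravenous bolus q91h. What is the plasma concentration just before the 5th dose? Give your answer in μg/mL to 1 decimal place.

f = (1/2)^(τ/t½) = (1/2)^(91/24) ≈ 0.0722.
C₀ = D/Vd = 2335/67 ≈ 34.851 μg/mL.
Before the 5th dose, 4 doses have been given. Superposition: Cmin = C₀·(f + f² + … + f^4).
≈ 34.851 × (0.0722 + 0.0052 + 0.0004 + 0.0000) ≈ 34.851 × 0.0778 ≈ 2.711 μg/mL.

2.7 μg/mL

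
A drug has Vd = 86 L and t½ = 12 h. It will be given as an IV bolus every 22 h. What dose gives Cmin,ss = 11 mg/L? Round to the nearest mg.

τ/t½ = 22/12 ≈ 1.8333, so f = (1/2)^(22/12) ≈ 0.280616.
Cmin,ss = (D/Vd)·f/(1−f), so D = Cmin,ss·Vd·(1−f)/f.
D = 11 × 86 × (1−f)/f ≈ 11 × 86 × 2.56359 ≈ 2425.16 mg.

2425 mg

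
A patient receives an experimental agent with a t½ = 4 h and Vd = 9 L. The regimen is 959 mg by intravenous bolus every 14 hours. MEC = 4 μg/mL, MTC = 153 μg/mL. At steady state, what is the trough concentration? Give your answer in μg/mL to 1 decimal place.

k = ln2/t½ = ln2/4 ≈ 0.173287 h⁻¹; fraction remaining f = e^(−kτ) = e^(−0.173287×14) ≈ 0.0884.
At steady state, accumulation factor R = 1/(1 − e^(−kτ)) ≈ 1.0970.
Each bolus raises the concentration by D/Vd = 959/9 ≈ 106.556 μg/mL.
Cmax,ss = C₀/(1 − f) ≈ 106.556/0.9116 ≈ 116.889 μg/mL.
One interval later, Cmin,ss = Cmax,ss·e^(−kτ) ≈ 116.889 × 0.0884 ≈ 10.333 μg/mL.
Trough 10.3 μg/mL vs MEC 4 μg/mL: adequate.

10.3 μg/mL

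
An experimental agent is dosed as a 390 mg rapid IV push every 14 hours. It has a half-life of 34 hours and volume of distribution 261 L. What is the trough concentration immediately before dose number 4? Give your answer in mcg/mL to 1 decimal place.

f = (1/2)^(τ/t½) = (1/2)^(14/34) ≈ 0.7517.
C₀ = D/Vd = 390/261 ≈ 1.494 mcg/mL.
Before the 4th dose, 3 doses have been given. Superposition: Cmin = C₀·(f + f² + … + f^3).
≈ 1.494 × (0.7517 + 0.5651 + 0.4248) ≈ 1.494 × 1.7416 ≈ 2.602 mcg/mL.

2.6 mcg/mL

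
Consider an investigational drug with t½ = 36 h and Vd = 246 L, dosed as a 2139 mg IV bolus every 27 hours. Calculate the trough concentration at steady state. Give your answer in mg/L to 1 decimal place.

12.8 mg/L

k = ln2/t½ = ln2/36 ≈ 0.019254 h⁻¹; fraction remaining f = e^(−kτ) = e^(−0.019254×27) ≈ 0.5946.
Accumulation ratio R = 1/(1 − f) ≈ 1/0.4054 ≈ 2.4667.
Each bolus raises the concentration by D/Vd = 2139/246 ≈ 8.695 mg/L.
Steady-state peak Cmax,ss = C₀·R ≈ 8.695 × 2.4667 ≈ 21.448 mg/L.
One interval later, Cmin,ss = Cmax,ss·e^(−kτ) ≈ 21.448 × 0.5946 ≈ 12.753 mg/L.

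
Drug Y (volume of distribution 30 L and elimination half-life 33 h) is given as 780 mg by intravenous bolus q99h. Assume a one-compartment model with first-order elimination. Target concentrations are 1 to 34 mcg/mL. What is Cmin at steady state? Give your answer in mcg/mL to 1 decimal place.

τ = 99 h = 3 half-lives, so f = (1/2)^3 = 0.125.
At steady state, R = 1/(1 − 0.125) = 8/7.
Single-dose peak C₀ = D/Vd = 780/30 = 26 mcg/mL.
Steady-state peak Cmax,ss = C₀·R = 26 × 8/7 ≈ 29.714 mcg/mL.
Steady-state trough Cmin,ss = Cmax,ss·f ≈ 29.714 × 0.125 ≈ 3.714 mcg/mL.
Trough 3.7 mcg/mL vs MEC 1 mcg/mL: adequate.

3.7 mcg/mL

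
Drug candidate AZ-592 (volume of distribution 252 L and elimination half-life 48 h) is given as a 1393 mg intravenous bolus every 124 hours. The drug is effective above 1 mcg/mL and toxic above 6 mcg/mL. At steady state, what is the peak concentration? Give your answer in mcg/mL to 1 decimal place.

6.6 mcg/mL

τ/t½ = 124/48 ≈ 2.5833, so fraction remaining f = (1/2)^(124/48) ≈ 0.1669.
At steady state, accumulation factor R = 1/(1 − e^(−kτ)) ≈ 1.2003.
Single-dose peak C₀ = D/Vd = 1393/252 ≈ 5.528 mcg/mL.
Cmax,ss = C₀/(1 − f) ≈ 5.528/0.8331 ≈ 6.635 mcg/mL.
Peak 6.6 mcg/mL vs MTC 6 mcg/mL: exceeds toxic threshold.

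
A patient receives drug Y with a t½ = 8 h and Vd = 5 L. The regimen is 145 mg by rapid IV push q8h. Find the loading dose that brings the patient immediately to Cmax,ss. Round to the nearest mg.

290 mg

f = (1/2)^(8/8) ≈ 0.500000; accumulation ratio R = 1/(1−f) ≈ 2.00000.
Loading dose to hit Cmax,ss on first dose: D_load = D_maint·R ≈ 145 × 2.00000 ≈ 290.00 mg.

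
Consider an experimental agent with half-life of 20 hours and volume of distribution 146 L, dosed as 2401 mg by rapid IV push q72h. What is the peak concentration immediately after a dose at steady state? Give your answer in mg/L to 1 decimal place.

17.9 mg/L

Over one 72-h interval, 72/20 ≈ 3.6 half-lives elapse, leaving f ≈ 0.0825 of each dose.
Accumulation ratio R = 1/(1 − f) ≈ 1/0.9175 ≈ 1.0899.
Each bolus raises the concentration by D/Vd = 2401/146 ≈ 16.445 mg/L.
Cmax,ss = C₀/(1 − f) ≈ 16.445/0.9175 ≈ 17.924 mg/L.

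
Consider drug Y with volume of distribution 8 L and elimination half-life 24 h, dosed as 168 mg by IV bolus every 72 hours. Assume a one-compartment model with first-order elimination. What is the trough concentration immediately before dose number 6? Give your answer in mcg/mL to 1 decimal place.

3.0 mcg/mL

f = (1/2)^(τ/t½) = (1/2)^(72/24) ≈ 0.1250.
C₀ = D/Vd = 168/8 ≈ 21.000 mcg/mL.
Before the 6th dose, 5 doses have been given. Superposition: Cmin = C₀·(f + f² + … + f^5).
≈ 21.000 × (0.1250 + 0.0156 + 0.0020 + 0.0002 + 0.0000) ≈ 21.000 × 0.1428 ≈ 2.999 mcg/mL.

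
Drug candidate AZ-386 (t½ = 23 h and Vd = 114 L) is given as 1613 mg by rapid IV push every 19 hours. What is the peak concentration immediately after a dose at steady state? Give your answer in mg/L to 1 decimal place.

32.5 mg/L

Over one 19-h interval, 19/23 ≈ 0.82609 half-lives elapse, leaving f ≈ 0.5641 of each dose.
At steady state, accumulation factor R = 1/(1 − e^(−kτ)) ≈ 2.2941.
Single-dose peak C₀ = D/Vd = 1613/114 ≈ 14.149 mg/L.
Steady-state peak Cmax,ss = C₀·R ≈ 14.149 × 2.2941 ≈ 32.459 mg/L.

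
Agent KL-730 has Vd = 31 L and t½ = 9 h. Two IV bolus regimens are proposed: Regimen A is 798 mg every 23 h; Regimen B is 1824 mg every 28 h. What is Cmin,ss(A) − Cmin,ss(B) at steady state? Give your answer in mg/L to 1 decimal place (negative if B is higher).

-2.4 mg/L

Regimen A: f = (1/2)^(23/9) ≈ 0.1701; Cmin,ss = (798/31)·f/(1−f) ≈ 5.276 mg/L.
Regimen B: f = (1/2)^(28/9) ≈ 0.1157; Cmin,ss = (1824/31)·f/(1−f) ≈ 7.698 mg/L.
Difference ≈ 5.276 − 7.698 ≈ -2.422 mg/L.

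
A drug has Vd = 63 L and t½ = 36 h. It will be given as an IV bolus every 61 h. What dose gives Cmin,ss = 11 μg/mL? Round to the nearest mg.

τ/t½ = 61/36 ≈ 1.6944, so f = (1/2)^(61/36) ≈ 0.308974.
Cmin,ss = (D/Vd)·f/(1−f), so D = Cmin,ss·Vd·(1−f)/f.
D = 11 × 63 × (1−f)/f ≈ 11 × 63 × 2.23652 ≈ 1549.91 mg.

1550 mg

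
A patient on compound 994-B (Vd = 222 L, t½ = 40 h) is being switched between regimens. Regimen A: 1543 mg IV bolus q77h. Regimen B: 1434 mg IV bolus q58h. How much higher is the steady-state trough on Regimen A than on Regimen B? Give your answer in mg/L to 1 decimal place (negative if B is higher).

Regimen A: f = (1/2)^(77/40) ≈ 0.2633; Cmin,ss = (1543/222)·f/(1−f) ≈ 2.484 mg/L.
Regimen B: f = (1/2)^(58/40) ≈ 0.3660; Cmin,ss = (1434/222)·f/(1−f) ≈ 3.729 mg/L.
Difference ≈ 2.484 − 3.729 ≈ -1.245 mg/L.

-1.2 mg/L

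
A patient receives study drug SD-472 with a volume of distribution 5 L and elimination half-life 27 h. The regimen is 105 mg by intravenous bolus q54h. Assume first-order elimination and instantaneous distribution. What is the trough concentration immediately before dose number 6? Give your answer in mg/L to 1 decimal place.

f = (1/2)^(τ/t½) = (1/2)^(54/27) ≈ 0.2500.
C₀ = D/Vd = 105/5 ≈ 21.000 mg/L.
Before the 6th dose, 5 doses have been given. Superposition: Cmin = C₀·(f + f² + … + f^5).
≈ 21.000 × (0.2500 + 0.0625 + 0.0156 + 0.0039 + 0.0010) ≈ 21.000 × 0.3330 ≈ 6.993 mg/L.

7.0 mg/L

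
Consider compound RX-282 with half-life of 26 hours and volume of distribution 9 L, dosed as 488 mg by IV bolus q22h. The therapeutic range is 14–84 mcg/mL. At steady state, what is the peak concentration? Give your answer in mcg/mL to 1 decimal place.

k = ln2/t½ = ln2/26 ≈ 0.026660 h⁻¹; fraction remaining f = e^(−kτ) = e^(−0.026660×22) ≈ 0.5563.
At steady state, accumulation factor R = 1/(1 − e^(−kτ)) ≈ 2.2538.
Each bolus raises the concentration by D/Vd = 488/9 ≈ 54.222 mcg/mL.
Cmax,ss = C₀/(1 − f) ≈ 54.222/0.4437 ≈ 122.204 mcg/mL.
Peak 122.2 mcg/mL vs MTC 84 mcg/mL: exceeds toxic threshold.

122.2 mcg/mL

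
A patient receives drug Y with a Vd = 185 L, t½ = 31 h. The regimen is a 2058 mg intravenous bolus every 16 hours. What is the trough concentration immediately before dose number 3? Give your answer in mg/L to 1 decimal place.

f = (1/2)^(τ/t½) = (1/2)^(16/31) ≈ 0.6992.
C₀ = D/Vd = 2058/185 ≈ 11.124 mg/L.
Before the 3rd dose, 2 doses have been given. Superposition: Cmin = C₀·(f + f²).
≈ 11.124 × (0.6992 + 0.4889) ≈ 11.124 × 1.1881 ≈ 13.216 mg/L.

13.2 mg/L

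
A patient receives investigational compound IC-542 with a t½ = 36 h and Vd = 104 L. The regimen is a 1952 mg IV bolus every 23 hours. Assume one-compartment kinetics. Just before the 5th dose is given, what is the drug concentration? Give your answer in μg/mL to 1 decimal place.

f = (1/2)^(τ/t½) = (1/2)^(23/36) ≈ 0.6422.
C₀ = D/Vd = 1952/104 ≈ 18.769 μg/mL.
Before the 5th dose, 4 doses have been given. Superposition: Cmin = C₀·(f + f² + … + f^4).
≈ 18.769 × (0.6422 + 0.4124 + 0.2649 + 0.1701) ≈ 18.769 × 1.4896 ≈ 27.958 μg/mL.

28.0 μg/mL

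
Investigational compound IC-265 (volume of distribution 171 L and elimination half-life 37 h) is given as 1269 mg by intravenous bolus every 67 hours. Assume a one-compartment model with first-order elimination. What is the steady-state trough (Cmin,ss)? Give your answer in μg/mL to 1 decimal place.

τ/t½ = 67/37 ≈ 1.8108, so fraction remaining f = (1/2)^(67/37) ≈ 0.2850.
Each bolus raises the concentration by D/Vd = 1269/171 ≈ 7.421 μg/mL.
Steady-state trough Cmin,ss = C₀·f/(1−f) ≈ 7.421 × 0.2850/0.7150 ≈ 2.958 μg/mL.

3.0 μg/mL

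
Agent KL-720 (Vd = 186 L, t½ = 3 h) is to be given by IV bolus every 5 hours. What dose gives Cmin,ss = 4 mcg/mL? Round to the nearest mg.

1618 mg

τ/t½ = 5/3 ≈ 1.6667, so f = (1/2)^(5/3) ≈ 0.314980.
Cmin,ss = (D/Vd)·f/(1−f), so D = Cmin,ss·Vd·(1−f)/f.
D = 4 × 186 × (1−f)/f ≈ 4 × 186 × 2.17480 ≈ 1618.05 mg.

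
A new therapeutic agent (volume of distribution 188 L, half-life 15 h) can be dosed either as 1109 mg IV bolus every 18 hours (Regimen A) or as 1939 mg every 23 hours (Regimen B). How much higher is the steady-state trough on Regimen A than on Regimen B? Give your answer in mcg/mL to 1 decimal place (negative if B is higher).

-0.9 mcg/mL

Regimen A: f = (1/2)^(18/15) ≈ 0.4353; Cmin,ss = (1109/188)·f/(1−f) ≈ 4.547 mcg/mL.
Regimen B: f = (1/2)^(23/15) ≈ 0.3455; Cmin,ss = (1939/188)·f/(1−f) ≈ 5.445 mcg/mL.
Difference ≈ 4.547 − 5.445 ≈ -0.898 mcg/mL.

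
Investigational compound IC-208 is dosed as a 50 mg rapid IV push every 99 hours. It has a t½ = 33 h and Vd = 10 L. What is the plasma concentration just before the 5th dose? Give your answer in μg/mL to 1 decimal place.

0.7 μg/mL

f = (1/2)^(τ/t½) = (1/2)^(99/33) ≈ 0.1250.
C₀ = D/Vd = 50/10 ≈ 5.000 μg/mL.
Before the 5th dose, 4 doses have been given. Superposition: Cmin = C₀·(f + f² + … + f^4).
≈ 5.000 × (0.1250 + 0.0156 + 0.0020 + 0.0002) ≈ 5.000 × 0.1428 ≈ 0.714 μg/mL.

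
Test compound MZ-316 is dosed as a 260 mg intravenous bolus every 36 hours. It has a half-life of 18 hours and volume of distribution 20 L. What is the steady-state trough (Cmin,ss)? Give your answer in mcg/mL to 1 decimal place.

4.3 mcg/mL

The dosing interval is 2 half-lives, so f = 2^(−2) = 0.25.
At steady state, R = 1/(1 − 0.25) = 4/3.
Single-dose peak C₀ = D/Vd = 260/20 = 13 mcg/mL.
Steady-state peak Cmax,ss = C₀·R = 13 × 4/3 ≈ 17.333 mcg/mL.
Steady-state trough Cmin,ss = Cmax,ss·f ≈ 17.333 × 0.25 ≈ 4.333 mcg/mL.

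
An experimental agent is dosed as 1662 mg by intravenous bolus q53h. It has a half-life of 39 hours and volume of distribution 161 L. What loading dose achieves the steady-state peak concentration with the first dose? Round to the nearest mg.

f = (1/2)^(53/39) ≈ 0.389859; accumulation ratio R = 1/(1−f) ≈ 1.63897.
Loading dose to hit Cmax,ss on first dose: D_load = D_maint·R ≈ 1662 × 1.63897 ≈ 2723.97 mg.

2724 mg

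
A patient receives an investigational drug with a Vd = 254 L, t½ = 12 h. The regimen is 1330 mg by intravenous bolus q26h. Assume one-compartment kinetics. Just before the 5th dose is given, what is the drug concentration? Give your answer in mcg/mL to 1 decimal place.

1.5 mcg/mL

f = (1/2)^(τ/t½) = (1/2)^(26/12) ≈ 0.2227.
C₀ = D/Vd = 1330/254 ≈ 5.236 mcg/mL.
Before the 5th dose, 4 doses have been given. Superposition: Cmin = C₀·(f + f² + … + f^4).
≈ 5.236 × (0.2227 + 0.0496 + 0.0110 + 0.0025) ≈ 5.236 × 0.2858 ≈ 1.496 mcg/mL.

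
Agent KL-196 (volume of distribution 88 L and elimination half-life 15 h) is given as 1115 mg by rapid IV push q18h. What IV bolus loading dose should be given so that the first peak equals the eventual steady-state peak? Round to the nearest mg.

f = (1/2)^(18/15) ≈ 0.435275; accumulation ratio R = 1/(1−f) ≈ 1.77077.
Loading dose to hit Cmax,ss on first dose: D_load = D_maint·R ≈ 1115 × 1.77077 ≈ 1974.41 mg.

1974 mg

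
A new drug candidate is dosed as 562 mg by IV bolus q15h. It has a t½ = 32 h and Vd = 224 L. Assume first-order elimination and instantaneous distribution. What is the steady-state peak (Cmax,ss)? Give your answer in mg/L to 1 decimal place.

9.0 mg/L

τ/t½ = 15/32 ≈ 0.46875, so fraction remaining f = (1/2)^(15/32) ≈ 0.7226.
At steady state, accumulation factor R = 1/(1 − e^(−kτ)) ≈ 3.6049.
Each bolus raises the concentration by D/Vd = 562/224 ≈ 2.509 mg/L.
Steady-state peak Cmax,ss = C₀·R ≈ 2.509 × 3.6049 ≈ 9.045 mg/L.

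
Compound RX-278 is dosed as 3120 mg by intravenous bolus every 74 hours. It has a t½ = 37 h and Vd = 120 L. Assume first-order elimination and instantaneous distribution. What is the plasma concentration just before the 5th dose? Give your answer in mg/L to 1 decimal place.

f = (1/2)^(τ/t½) = (1/2)^(74/37) ≈ 0.2500.
C₀ = D/Vd = 3120/120 ≈ 26.000 mg/L.
Before the 5th dose, 4 doses have been given. Superposition: Cmin = C₀·(f + f² + … + f^4).
≈ 26.000 × (0.2500 + 0.0625 + 0.0156 + 0.0039) ≈ 26.000 × 0.3320 ≈ 8.632 mg/L.

8.6 mg/L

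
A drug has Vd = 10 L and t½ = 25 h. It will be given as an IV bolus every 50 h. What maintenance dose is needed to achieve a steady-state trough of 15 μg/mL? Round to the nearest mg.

τ/t½ = 50/25 ≈ 2, so f = (1/2)^(50/25) ≈ 0.250000.
Cmin,ss = (D/Vd)·f/(1−f), so D = Cmin,ss·Vd·(1−f)/f.
D = 15 × 10 × (1−f)/f ≈ 15 × 10 × 3.00000 ≈ 450.00 mg.

450 mg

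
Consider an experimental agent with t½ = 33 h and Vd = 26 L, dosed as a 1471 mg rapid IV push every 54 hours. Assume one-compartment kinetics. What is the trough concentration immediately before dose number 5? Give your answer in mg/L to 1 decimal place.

f = (1/2)^(τ/t½) = (1/2)^(54/33) ≈ 0.3217.
C₀ = D/Vd = 1471/26 ≈ 56.577 mg/L.
Before the 5th dose, 4 doses have been given. Superposition: Cmin = C₀·(f + f² + … + f^4).
≈ 56.577 × (0.3217 + 0.1035 + 0.0333 + 0.0107) ≈ 56.577 × 0.4692 ≈ 26.546 mg/L.

26.5 mg/L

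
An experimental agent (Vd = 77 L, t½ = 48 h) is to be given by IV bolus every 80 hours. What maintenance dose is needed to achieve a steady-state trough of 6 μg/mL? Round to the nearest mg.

1005 mg

τ/t½ = 80/48 ≈ 1.6667, so f = (1/2)^(80/48) ≈ 0.314980.
Cmin,ss = (D/Vd)·f/(1−f), so D = Cmin,ss·Vd·(1−f)/f.
D = 6 × 77 × (1−f)/f ≈ 6 × 77 × 2.17480 ≈ 1004.76 mg.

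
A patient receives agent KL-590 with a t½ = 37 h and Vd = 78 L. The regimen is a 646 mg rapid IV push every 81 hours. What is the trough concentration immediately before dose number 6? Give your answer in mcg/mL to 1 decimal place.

f = (1/2)^(τ/t½) = (1/2)^(81/37) ≈ 0.2193.
C₀ = D/Vd = 646/78 ≈ 8.282 mcg/mL.
Before the 6th dose, 5 doses have been given. Superposition: Cmin = C₀·(f + f² + … + f^5).
≈ 8.282 × (0.2193 + 0.0481 + 0.0105 + 0.0023 + 0.0005) ≈ 8.282 × 0.2807 ≈ 2.325 mcg/mL.

2.3 mcg/mL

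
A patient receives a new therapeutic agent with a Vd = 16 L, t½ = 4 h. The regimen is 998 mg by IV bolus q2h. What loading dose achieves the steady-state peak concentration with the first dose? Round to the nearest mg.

3407 mg

f = (1/2)^(2/4) ≈ 0.707107; accumulation ratio R = 1/(1−f) ≈ 3.41422.
Loading dose to hit Cmax,ss on first dose: D_load = D_maint·R ≈ 998 × 3.41422 ≈ 3407.39 mg.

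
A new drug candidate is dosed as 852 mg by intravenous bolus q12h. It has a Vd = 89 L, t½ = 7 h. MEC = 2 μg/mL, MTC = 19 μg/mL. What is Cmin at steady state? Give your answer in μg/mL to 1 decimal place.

k = ln2/t½ = ln2/7 ≈ 0.099021 h⁻¹; fraction remaining f = e^(−kτ) = e^(−0.099021×12) ≈ 0.3048.
At steady state, accumulation factor R = 1/(1 − e^(−kτ)) ≈ 1.4384.
Single-dose peak C₀ = D/Vd = 852/89 ≈ 9.573 μg/mL.
Cmax,ss = C₀/(1 − f) ≈ 9.573/0.6952 ≈ 13.770 μg/mL.
One interval later, Cmin,ss = Cmax,ss·e^(−kτ) ≈ 13.770 × 0.3048 ≈ 4.197 μg/mL.
Trough 4.2 μg/mL vs MEC 2 μg/mL: adequate.

4.2 μg/mL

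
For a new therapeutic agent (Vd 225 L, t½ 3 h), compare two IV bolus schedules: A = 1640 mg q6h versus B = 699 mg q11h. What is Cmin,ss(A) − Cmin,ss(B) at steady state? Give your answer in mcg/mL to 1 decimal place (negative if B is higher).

2.2 mcg/mL

Regimen A: f = (1/2)^(6/3) ≈ 0.2500; Cmin,ss = (1640/225)·f/(1−f) ≈ 2.430 mcg/mL.
Regimen B: f = (1/2)^(11/3) ≈ 0.0787; Cmin,ss = (699/225)·f/(1−f) ≈ 0.265 mcg/mL.
Difference ≈ 2.430 − 0.265 ≈ 2.165 mcg/mL.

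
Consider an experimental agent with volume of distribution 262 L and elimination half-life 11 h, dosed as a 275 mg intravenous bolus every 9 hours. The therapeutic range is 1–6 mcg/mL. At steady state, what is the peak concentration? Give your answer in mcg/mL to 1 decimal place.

τ/t½ = 9/11 ≈ 0.81818, so fraction remaining f = (1/2)^(9/11) ≈ 0.5672.
At steady state, accumulation factor R = 1/(1 − e^(−kτ)) ≈ 2.3105.
Single-dose peak C₀ = D/Vd = 275/262 ≈ 1.050 mcg/mL.
Steady-state peak Cmax,ss = C₀·R ≈ 1.050 × 2.3105 ≈ 2.426 mcg/mL.
Peak 2.4 mcg/mL vs MTC 6 mcg/mL: below toxic threshold.

2.4 mcg/mL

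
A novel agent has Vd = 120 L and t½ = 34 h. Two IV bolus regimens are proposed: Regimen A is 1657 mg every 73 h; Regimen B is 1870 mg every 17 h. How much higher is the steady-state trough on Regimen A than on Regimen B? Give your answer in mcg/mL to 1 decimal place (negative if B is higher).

Regimen A: f = (1/2)^(73/34) ≈ 0.2258; Cmin,ss = (1657/120)·f/(1−f) ≈ 4.027 mcg/mL.
Regimen B: f = (1/2)^(17/34) ≈ 0.7071; Cmin,ss = (1870/120)·f/(1−f) ≈ 37.620 mcg/mL.
Difference ≈ 4.027 − 37.620 ≈ -33.593 mcg/mL.

-33.6 mcg/mL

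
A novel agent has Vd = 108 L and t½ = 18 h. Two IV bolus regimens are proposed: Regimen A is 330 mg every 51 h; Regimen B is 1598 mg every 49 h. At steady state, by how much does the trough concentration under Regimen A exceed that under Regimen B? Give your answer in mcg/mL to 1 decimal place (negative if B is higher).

-2.1 mcg/mL

Regimen A: f = (1/2)^(51/18) ≈ 0.1403; Cmin,ss = (330/108)·f/(1−f) ≈ 0.499 mcg/mL.
Regimen B: f = (1/2)^(49/18) ≈ 0.1515; Cmin,ss = (1598/108)·f/(1−f) ≈ 2.642 mcg/mL.
Difference ≈ 0.499 − 2.642 ≈ -2.143 mcg/mL.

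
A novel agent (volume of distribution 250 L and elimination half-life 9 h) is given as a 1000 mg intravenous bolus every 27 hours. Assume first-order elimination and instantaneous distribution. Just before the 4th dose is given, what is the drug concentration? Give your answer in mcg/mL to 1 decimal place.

f = (1/2)^(τ/t½) = (1/2)^(27/9) ≈ 0.1250.
C₀ = D/Vd = 1000/250 ≈ 4.000 mcg/mL.
Before the 4th dose, 3 doses have been given. Superposition: Cmin = C₀·(f + f² + … + f^3).
≈ 4.000 × (0.1250 + 0.0156 + 0.0020) ≈ 4.000 × 0.1426 ≈ 0.570 mcg/mL.

0.6 mcg/mL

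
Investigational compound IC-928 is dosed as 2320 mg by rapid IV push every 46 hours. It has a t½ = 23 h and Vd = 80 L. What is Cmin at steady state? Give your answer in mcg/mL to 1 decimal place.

9.7 mcg/mL

τ = 46 h = 2 half-lives, so f = (1/2)^2 = 0.25.
At steady state, R = 1/(1 − 0.25) = 4/3.
Single-dose peak C₀ = D/Vd = 2320/80 = 29 mcg/mL.
Steady-state peak Cmax,ss = C₀·R = 29 × 4/3 ≈ 38.667 mcg/mL.
Steady-state trough Cmin,ss = Cmax,ss·f ≈ 38.667 × 0.25 ≈ 9.667 mcg/mL.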